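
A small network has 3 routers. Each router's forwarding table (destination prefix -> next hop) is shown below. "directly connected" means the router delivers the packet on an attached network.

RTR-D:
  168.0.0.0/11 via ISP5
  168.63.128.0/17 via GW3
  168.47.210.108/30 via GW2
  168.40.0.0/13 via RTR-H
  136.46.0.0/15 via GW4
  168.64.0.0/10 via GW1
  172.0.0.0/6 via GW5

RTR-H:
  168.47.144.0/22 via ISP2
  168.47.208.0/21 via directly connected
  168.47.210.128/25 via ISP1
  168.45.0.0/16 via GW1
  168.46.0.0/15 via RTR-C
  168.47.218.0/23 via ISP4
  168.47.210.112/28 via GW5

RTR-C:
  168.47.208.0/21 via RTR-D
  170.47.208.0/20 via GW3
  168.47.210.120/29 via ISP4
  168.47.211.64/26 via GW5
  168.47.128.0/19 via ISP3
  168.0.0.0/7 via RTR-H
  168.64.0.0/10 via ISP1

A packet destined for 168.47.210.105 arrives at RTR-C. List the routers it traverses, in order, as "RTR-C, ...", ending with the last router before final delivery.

At RTR-C: longest match for 168.47.210.105 is 168.47.208.0/21 -> RTR-D
At RTR-D: longest match for 168.47.210.105 is 168.40.0.0/13 -> RTR-H
At RTR-H: longest match for 168.47.210.105 is 168.47.208.0/21 -> directly connected

RTR-C, RTR-D, RTR-H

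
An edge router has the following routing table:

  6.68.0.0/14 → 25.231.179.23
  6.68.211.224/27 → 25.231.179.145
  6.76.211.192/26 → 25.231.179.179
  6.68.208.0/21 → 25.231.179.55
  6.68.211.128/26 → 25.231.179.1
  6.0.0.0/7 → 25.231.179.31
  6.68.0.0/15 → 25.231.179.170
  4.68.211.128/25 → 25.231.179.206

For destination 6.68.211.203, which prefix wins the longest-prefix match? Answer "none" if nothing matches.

6.68.208.0/21

Entries matching 6.68.211.203:
  6.0.0.0/7 (6.0.0.0 - 7.255.255.255)
  6.68.0.0/14 (6.68.0.0 - 6.71.255.255)
  6.68.0.0/15 (6.68.0.0 - 6.69.255.255)
  6.68.208.0/21 (6.68.208.0 - 6.68.215.255)
Most specific is 6.68.208.0/21.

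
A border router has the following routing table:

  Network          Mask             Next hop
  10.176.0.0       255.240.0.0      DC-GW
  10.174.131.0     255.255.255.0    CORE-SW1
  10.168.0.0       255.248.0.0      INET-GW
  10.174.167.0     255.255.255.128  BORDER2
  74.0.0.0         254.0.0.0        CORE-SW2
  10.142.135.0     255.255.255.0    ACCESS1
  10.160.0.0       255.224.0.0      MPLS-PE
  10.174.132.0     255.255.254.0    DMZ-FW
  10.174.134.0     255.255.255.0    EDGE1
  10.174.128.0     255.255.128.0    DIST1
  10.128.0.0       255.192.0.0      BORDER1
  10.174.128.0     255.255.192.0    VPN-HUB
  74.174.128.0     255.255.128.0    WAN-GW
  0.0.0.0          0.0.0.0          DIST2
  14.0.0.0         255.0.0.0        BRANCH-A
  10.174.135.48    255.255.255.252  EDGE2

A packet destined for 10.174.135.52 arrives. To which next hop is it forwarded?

Routes whose prefix contains 10.174.135.52:
  0.0.0.0/0 (default, matches everything) -> DIST2
  10.128.0.0/10 (10.128.0.0 - 10.191.255.255) -> BORDER1
  10.160.0.0/11 (10.160.0.0 - 10.191.255.255) -> MPLS-PE
  10.168.0.0/13 (10.168.0.0 - 10.175.255.255) -> INET-GW
  10.174.128.0/17 (10.174.128.0 - 10.174.255.255) -> DIST1
  10.174.128.0/18 (10.174.128.0 - 10.174.191.255) -> VPN-HUB
More-specific entries that do NOT match:
  10.174.135.48/30 (10.174.135.48 - 10.174.135.51) does not contain 10.174.135.52
  10.174.167.0/25 (10.174.167.0 - 10.174.167.127) does not contain 10.174.135.52
  10.174.131.0/24 (10.174.131.0 - 10.174.131.255) does not contain 10.174.135.52
  10.142.135.0/24 (10.142.135.0 - 10.142.135.255) does not contain 10.174.135.52
  10.174.134.0/24 (10.174.134.0 - 10.174.134.255) does not contain 10.174.135.52
  10.174.132.0/23 (10.174.132.0 - 10.174.133.255) does not contain 10.174.135.52
Longest matching prefix is /18 -> next hop VPN-HUB.

VPN-HUB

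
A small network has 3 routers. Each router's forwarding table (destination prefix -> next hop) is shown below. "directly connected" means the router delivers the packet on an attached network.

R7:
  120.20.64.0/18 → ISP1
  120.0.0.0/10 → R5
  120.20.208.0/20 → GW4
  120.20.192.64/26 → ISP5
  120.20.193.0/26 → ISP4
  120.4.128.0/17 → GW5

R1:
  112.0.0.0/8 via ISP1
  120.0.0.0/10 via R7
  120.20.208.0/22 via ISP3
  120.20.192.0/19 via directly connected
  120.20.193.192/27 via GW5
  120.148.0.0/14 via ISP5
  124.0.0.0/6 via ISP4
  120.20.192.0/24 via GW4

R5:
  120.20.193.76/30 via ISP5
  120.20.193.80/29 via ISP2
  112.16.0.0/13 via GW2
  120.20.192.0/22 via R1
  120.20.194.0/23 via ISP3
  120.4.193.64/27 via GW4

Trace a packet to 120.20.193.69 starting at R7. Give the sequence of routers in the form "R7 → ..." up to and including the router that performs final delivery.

R7 → R5 → R1

At R7: longest match for 120.20.193.69 is 120.0.0.0/10 -> R5
At R5: longest match for 120.20.193.69 is 120.20.192.0/22 -> R1
At R1: longest match for 120.20.193.69 is 120.20.192.0/19 -> directly connected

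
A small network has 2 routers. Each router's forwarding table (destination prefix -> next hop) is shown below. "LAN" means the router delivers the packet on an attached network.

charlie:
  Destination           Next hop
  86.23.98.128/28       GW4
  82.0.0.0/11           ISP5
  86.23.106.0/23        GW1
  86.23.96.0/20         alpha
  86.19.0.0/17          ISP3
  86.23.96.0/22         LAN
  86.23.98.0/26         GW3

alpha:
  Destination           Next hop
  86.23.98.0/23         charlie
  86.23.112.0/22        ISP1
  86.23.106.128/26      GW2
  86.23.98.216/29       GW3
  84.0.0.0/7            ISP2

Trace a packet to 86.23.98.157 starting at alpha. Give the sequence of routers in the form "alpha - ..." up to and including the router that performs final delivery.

At alpha: longest match for 86.23.98.157 is 86.23.98.0/23 -> charlie
At charlie: longest match for 86.23.98.157 is 86.23.96.0/22 -> LAN

alpha - charlie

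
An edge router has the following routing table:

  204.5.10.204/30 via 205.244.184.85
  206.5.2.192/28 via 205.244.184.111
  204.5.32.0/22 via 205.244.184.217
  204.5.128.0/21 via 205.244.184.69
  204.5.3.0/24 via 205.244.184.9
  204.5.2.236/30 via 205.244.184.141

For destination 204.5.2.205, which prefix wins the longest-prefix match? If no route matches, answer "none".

none

204.5.2.205 is outside every listed prefix and there is no default route.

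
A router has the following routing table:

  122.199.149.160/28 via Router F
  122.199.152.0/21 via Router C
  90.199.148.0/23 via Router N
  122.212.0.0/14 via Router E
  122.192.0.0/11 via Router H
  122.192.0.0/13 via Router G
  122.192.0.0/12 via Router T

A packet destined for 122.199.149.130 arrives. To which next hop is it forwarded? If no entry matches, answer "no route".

Routes whose prefix contains 122.199.149.130:
  122.192.0.0/11 (122.192.0.0 - 122.223.255.255) -> Router H
  122.192.0.0/12 (122.192.0.0 - 122.207.255.255) -> Router T
  122.192.0.0/13 (122.192.0.0 - 122.199.255.255) -> Router G
More-specific entries that do NOT match:
  122.199.149.160/28 (122.199.149.160 - 122.199.149.175) does not contain 122.199.149.130
  90.199.148.0/23 (90.199.148.0 - 90.199.149.255) does not contain 122.199.149.130
  122.199.152.0/21 (122.199.152.0 - 122.199.159.255) does not contain 122.199.149.130
  122.212.0.0/14 (122.212.0.0 - 122.215.255.255) does not contain 122.199.149.130
Longest matching prefix is /13 -> next hop Router G.

Router G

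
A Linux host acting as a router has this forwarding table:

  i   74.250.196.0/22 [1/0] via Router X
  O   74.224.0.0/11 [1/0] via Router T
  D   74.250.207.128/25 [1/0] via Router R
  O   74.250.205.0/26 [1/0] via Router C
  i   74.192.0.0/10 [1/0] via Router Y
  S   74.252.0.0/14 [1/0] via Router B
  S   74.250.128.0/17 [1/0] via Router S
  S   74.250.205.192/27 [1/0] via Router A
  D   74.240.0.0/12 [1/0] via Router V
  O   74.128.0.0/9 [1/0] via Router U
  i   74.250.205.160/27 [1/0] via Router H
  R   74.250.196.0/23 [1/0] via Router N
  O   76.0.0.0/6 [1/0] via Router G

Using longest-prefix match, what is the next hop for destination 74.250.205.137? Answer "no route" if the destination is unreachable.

Router S

Routes whose prefix contains 74.250.205.137:
  74.128.0.0/9 (74.128.0.0 - 74.255.255.255) -> Router U
  74.192.0.0/10 (74.192.0.0 - 74.255.255.255) -> Router Y
  74.224.0.0/11 (74.224.0.0 - 74.255.255.255) -> Router T
  74.240.0.0/12 (74.240.0.0 - 74.255.255.255) -> Router V
  74.250.128.0/17 (74.250.128.0 - 74.250.255.255) -> Router S
More-specific entries that do NOT match:
  74.250.205.192/27 (74.250.205.192 - 74.250.205.223) does not contain 74.250.205.137
  74.250.205.160/27 (74.250.205.160 - 74.250.205.191) does not contain 74.250.205.137
  74.250.205.0/26 (74.250.205.0 - 74.250.205.63) does not contain 74.250.205.137
  74.250.207.128/25 (74.250.207.128 - 74.250.207.255) does not contain 74.250.205.137
  74.250.196.0/23 (74.250.196.0 - 74.250.197.255) does not contain 74.250.205.137
  74.250.196.0/22 (74.250.196.0 - 74.250.199.255) does not contain 74.250.205.137
Longest matching prefix is /17 -> next hop Router S.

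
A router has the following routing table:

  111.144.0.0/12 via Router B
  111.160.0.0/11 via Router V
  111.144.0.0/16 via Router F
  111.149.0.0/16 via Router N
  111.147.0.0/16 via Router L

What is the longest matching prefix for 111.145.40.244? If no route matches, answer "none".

111.144.0.0/12

Entries matching 111.145.40.244:
  111.144.0.0/12 (111.144.0.0 - 111.159.255.255)
Most specific is 111.144.0.0/12.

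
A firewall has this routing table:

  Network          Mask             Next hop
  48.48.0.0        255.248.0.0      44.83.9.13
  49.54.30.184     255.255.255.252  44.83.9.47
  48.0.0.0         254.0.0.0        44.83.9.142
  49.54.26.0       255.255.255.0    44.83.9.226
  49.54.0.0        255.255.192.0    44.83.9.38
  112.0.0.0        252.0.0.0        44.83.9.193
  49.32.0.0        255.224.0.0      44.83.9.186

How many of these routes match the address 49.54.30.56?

Prefixes containing 49.54.30.56:
  48.0.0.0/7 (48.0.0.0 - 49.255.255.255)
  49.32.0.0/11 (49.32.0.0 - 49.63.255.255)
  49.54.0.0/18 (49.54.0.0 - 49.54.63.255)
Total matching entries: 3.

3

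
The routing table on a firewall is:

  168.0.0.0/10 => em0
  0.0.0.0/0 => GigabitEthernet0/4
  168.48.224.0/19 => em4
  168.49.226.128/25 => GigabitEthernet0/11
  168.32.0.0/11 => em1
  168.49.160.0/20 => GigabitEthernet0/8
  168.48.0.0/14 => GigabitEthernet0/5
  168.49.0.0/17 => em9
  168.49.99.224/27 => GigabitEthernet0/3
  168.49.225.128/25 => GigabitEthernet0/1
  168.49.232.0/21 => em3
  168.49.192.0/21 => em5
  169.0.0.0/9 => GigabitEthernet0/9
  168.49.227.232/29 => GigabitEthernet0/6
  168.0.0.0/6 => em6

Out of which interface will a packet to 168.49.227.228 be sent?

GigabitEthernet0/5

Routes whose prefix contains 168.49.227.228:
  0.0.0.0/0 (default, matches everything) -> GigabitEthernet0/4
  168.0.0.0/6 (168.0.0.0 - 171.255.255.255) -> em6
  168.0.0.0/10 (168.0.0.0 - 168.63.255.255) -> em0
  168.32.0.0/11 (168.32.0.0 - 168.63.255.255) -> em1
  168.48.0.0/14 (168.48.0.0 - 168.51.255.255) -> GigabitEthernet0/5
More-specific entries that do NOT match:
  168.49.227.232/29 (168.49.227.232 - 168.49.227.239) does not contain 168.49.227.228
  168.49.99.224/27 (168.49.99.224 - 168.49.99.255) does not contain 168.49.227.228
  168.49.226.128/25 (168.49.226.128 - 168.49.226.255) does not contain 168.49.227.228
  168.49.225.128/25 (168.49.225.128 - 168.49.225.255) does not contain 168.49.227.228
  168.49.232.0/21 (168.49.232.0 - 168.49.239.255) does not contain 168.49.227.228
  168.49.192.0/21 (168.49.192.0 - 168.49.199.255) does not contain 168.49.227.228
  168.49.160.0/20 (168.49.160.0 - 168.49.175.255) does not contain 168.49.227.228
  168.48.224.0/19 (168.48.224.0 - 168.48.255.255) does not contain 168.49.227.228
  168.49.0.0/17 (168.49.0.0 - 168.49.127.255) does not contain 168.49.227.228
Longest matching prefix is /14 -> interface GigabitEthernet0/5.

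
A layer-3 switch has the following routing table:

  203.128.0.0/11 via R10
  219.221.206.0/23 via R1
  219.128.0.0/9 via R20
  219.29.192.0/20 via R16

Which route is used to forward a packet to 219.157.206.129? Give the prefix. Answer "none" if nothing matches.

Entries matching 219.157.206.129:
  219.128.0.0/9 (219.128.0.0 - 219.255.255.255)
Most specific is 219.128.0.0/9.

219.128.0.0/9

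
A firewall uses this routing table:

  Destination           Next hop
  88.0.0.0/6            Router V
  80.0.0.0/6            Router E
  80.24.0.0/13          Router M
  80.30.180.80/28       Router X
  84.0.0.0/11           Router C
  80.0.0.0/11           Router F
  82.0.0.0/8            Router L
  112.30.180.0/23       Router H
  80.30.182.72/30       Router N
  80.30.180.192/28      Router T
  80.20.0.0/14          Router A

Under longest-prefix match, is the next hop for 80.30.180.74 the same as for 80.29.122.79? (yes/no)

yes

80.30.180.74: longest match 80.24.0.0/13 -> Router M
80.29.122.79: longest match 80.24.0.0/13 -> Router M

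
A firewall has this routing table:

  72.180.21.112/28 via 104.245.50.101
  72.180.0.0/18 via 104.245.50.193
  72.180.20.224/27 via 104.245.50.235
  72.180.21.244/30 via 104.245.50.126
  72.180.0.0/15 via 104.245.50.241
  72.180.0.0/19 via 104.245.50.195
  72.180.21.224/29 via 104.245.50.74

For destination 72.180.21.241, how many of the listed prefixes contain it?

Prefixes containing 72.180.21.241:
  72.180.0.0/15 (72.180.0.0 - 72.181.255.255)
  72.180.0.0/18 (72.180.0.0 - 72.180.63.255)
  72.180.0.0/19 (72.180.0.0 - 72.180.31.255)
Total matching entries: 3.

3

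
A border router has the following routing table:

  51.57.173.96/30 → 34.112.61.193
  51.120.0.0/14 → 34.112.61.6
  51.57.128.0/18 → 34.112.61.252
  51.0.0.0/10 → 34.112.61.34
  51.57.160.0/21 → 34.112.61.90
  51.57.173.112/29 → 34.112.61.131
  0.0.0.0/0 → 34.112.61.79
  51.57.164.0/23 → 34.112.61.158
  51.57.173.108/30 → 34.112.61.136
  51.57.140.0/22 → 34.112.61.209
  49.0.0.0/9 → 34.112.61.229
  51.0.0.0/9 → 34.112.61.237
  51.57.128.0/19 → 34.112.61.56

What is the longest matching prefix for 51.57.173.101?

51.57.128.0/18

Entries matching 51.57.173.101:
  0.0.0.0/0 (default, matches everything)
  51.0.0.0/9 (51.0.0.0 - 51.127.255.255)
  51.0.0.0/10 (51.0.0.0 - 51.63.255.255)
  51.57.128.0/18 (51.57.128.0 - 51.57.191.255)
Most specific is 51.57.128.0/18.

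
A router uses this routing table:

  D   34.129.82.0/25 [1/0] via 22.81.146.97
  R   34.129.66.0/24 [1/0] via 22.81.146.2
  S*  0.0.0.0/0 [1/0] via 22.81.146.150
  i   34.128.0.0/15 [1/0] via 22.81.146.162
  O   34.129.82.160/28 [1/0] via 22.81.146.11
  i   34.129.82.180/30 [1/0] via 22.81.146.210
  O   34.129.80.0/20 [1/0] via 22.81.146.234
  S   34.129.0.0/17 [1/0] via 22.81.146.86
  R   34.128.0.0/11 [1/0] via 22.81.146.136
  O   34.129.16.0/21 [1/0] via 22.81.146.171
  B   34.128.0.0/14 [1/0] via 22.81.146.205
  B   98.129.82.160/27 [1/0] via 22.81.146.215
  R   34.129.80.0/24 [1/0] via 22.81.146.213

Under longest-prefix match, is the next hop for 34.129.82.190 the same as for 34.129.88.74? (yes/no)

34.129.82.190: longest match 34.129.80.0/20 -> 22.81.146.234
34.129.88.74: longest match 34.129.80.0/20 -> 22.81.146.234

yes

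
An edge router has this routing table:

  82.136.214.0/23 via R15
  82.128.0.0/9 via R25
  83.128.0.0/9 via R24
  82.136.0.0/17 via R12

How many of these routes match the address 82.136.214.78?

2

Prefixes containing 82.136.214.78:
  82.128.0.0/9 (82.128.0.0 - 82.255.255.255)
  82.136.214.0/23 (82.136.214.0 - 82.136.215.255)
Total matching entries: 2.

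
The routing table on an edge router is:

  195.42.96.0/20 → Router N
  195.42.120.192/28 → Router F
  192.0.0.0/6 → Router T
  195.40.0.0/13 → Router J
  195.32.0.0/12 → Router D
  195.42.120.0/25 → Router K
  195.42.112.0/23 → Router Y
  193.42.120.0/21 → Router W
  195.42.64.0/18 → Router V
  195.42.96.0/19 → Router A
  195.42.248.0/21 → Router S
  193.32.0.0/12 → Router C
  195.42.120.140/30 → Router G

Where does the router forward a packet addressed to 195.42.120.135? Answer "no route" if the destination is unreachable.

Router A

Routes whose prefix contains 195.42.120.135:
  192.0.0.0/6 (192.0.0.0 - 195.255.255.255) -> Router T
  195.32.0.0/12 (195.32.0.0 - 195.47.255.255) -> Router D
  195.40.0.0/13 (195.40.0.0 - 195.47.255.255) -> Router J
  195.42.64.0/18 (195.42.64.0 - 195.42.127.255) -> Router V
  195.42.96.0/19 (195.42.96.0 - 195.42.127.255) -> Router A
More-specific entries that do NOT match:
  195.42.120.140/30 (195.42.120.140 - 195.42.120.143) does not contain 195.42.120.135
  195.42.120.192/28 (195.42.120.192 - 195.42.120.207) does not contain 195.42.120.135
  195.42.120.0/25 (195.42.120.0 - 195.42.120.127) does not contain 195.42.120.135
  195.42.112.0/23 (195.42.112.0 - 195.42.113.255) does not contain 195.42.120.135
  193.42.120.0/21 (193.42.120.0 - 193.42.127.255) does not contain 195.42.120.135
  195.42.248.0/21 (195.42.248.0 - 195.42.255.255) does not contain 195.42.120.135
  195.42.96.0/20 (195.42.96.0 - 195.42.111.255) does not contain 195.42.120.135
Longest matching prefix is /19 -> next hop Router A.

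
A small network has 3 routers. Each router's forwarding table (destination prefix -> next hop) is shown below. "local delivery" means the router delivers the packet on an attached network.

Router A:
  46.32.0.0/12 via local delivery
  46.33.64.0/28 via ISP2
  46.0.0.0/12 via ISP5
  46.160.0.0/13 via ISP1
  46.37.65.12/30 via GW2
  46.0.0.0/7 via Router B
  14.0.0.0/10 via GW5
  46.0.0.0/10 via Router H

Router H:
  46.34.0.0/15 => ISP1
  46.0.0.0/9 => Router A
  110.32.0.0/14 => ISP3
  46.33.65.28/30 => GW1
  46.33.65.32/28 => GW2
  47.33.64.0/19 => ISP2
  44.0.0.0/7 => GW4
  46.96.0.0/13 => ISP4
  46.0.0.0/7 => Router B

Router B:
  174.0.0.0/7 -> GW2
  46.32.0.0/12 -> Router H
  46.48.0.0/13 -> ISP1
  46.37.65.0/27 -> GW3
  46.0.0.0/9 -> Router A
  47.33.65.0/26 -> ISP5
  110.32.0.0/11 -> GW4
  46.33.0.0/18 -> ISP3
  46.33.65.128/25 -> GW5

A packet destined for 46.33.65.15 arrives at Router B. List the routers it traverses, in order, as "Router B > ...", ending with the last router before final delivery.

Router B > Router H > Router A

At Router B: longest match for 46.33.65.15 is 46.32.0.0/12 -> Router H
At Router H: longest match for 46.33.65.15 is 46.0.0.0/9 -> Router A
At Router A: longest match for 46.33.65.15 is 46.32.0.0/12 -> local delivery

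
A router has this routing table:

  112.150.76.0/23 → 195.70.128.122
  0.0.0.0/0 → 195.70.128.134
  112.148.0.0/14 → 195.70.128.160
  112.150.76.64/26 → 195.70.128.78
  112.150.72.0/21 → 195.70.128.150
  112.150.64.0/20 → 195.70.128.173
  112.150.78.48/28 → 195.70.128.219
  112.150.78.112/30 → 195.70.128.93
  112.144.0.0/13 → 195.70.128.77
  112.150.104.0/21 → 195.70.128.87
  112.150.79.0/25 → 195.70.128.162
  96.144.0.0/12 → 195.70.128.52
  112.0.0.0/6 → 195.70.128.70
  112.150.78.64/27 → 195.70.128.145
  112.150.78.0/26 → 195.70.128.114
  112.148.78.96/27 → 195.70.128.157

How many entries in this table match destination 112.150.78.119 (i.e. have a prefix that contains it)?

6

Prefixes containing 112.150.78.119:
  0.0.0.0/0 (default, matches everything)
  112.0.0.0/6 (112.0.0.0 - 115.255.255.255)
  112.144.0.0/13 (112.144.0.0 - 112.151.255.255)
  112.148.0.0/14 (112.148.0.0 - 112.151.255.255)
  112.150.64.0/20 (112.150.64.0 - 112.150.79.255)
  112.150.72.0/21 (112.150.72.0 - 112.150.79.255)
Total matching entries: 6.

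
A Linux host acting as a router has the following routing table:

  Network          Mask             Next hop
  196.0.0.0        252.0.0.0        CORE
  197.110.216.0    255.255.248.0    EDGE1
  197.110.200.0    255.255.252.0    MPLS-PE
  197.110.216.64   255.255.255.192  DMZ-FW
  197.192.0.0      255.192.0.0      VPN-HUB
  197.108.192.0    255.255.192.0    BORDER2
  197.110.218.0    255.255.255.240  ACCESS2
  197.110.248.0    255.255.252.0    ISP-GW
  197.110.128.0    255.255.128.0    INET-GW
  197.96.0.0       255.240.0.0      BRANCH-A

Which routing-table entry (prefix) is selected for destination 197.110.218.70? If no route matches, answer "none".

Entries matching 197.110.218.70:
  196.0.0.0/6 (196.0.0.0 - 199.255.255.255)
  197.96.0.0/12 (197.96.0.0 - 197.111.255.255)
  197.110.128.0/17 (197.110.128.0 - 197.110.255.255)
  197.110.216.0/21 (197.110.216.0 - 197.110.223.255)
Most specific is 197.110.216.0/21.

197.110.216.0/21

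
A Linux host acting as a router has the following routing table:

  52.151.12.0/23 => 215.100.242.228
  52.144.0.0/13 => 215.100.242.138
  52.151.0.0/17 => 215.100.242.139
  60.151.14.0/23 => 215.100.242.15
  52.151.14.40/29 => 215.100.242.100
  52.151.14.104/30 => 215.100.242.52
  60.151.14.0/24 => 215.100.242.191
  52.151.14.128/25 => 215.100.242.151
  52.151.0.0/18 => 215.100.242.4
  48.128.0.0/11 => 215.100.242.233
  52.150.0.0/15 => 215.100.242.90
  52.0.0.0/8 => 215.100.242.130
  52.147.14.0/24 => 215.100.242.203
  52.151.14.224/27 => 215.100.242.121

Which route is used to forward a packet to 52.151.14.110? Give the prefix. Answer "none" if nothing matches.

52.151.0.0/18

Entries matching 52.151.14.110:
  52.0.0.0/8 (52.0.0.0 - 52.255.255.255)
  52.144.0.0/13 (52.144.0.0 - 52.151.255.255)
  52.150.0.0/15 (52.150.0.0 - 52.151.255.255)
  52.151.0.0/17 (52.151.0.0 - 52.151.127.255)
  52.151.0.0/18 (52.151.0.0 - 52.151.63.255)
Most specific is 52.151.0.0/18.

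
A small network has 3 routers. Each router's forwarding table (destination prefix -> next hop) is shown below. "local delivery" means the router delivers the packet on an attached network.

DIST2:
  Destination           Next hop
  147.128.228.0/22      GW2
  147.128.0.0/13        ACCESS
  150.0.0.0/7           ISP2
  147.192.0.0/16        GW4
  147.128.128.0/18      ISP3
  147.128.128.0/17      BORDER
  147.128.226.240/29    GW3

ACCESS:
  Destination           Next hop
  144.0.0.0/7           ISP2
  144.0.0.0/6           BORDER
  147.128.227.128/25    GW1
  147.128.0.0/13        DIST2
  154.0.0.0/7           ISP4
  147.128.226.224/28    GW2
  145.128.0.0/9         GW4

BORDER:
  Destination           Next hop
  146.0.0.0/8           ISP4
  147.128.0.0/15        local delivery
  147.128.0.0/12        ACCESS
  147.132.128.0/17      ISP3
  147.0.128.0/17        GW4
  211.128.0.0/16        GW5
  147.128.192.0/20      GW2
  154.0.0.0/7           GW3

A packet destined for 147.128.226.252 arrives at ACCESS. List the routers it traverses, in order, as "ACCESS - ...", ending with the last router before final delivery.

At ACCESS: longest match for 147.128.226.252 is 147.128.0.0/13 -> DIST2
At DIST2: longest match for 147.128.226.252 is 147.128.128.0/17 -> BORDER
At BORDER: longest match for 147.128.226.252 is 147.128.0.0/15 -> local delivery

ACCESS - DIST2 - BORDER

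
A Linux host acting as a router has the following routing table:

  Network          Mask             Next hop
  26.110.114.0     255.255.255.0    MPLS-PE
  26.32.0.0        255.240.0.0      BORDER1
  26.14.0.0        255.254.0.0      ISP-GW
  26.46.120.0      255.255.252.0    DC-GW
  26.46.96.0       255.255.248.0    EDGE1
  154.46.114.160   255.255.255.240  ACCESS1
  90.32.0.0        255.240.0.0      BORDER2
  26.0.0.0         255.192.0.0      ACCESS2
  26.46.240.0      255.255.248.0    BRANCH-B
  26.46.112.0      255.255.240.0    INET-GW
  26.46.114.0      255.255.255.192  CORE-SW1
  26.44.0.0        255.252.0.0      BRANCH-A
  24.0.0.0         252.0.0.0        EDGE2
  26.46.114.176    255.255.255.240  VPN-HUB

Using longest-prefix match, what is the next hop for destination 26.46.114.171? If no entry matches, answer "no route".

Routes whose prefix contains 26.46.114.171:
  24.0.0.0/6 (24.0.0.0 - 27.255.255.255) -> EDGE2
  26.0.0.0/10 (26.0.0.0 - 26.63.255.255) -> ACCESS2
  26.32.0.0/12 (26.32.0.0 - 26.47.255.255) -> BORDER1
  26.44.0.0/14 (26.44.0.0 - 26.47.255.255) -> BRANCH-A
  26.46.112.0/20 (26.46.112.0 - 26.46.127.255) -> INET-GW
More-specific entries that do NOT match:
  154.46.114.160/28 (154.46.114.160 - 154.46.114.175) does not contain 26.46.114.171
  26.46.114.176/28 (26.46.114.176 - 26.46.114.191) does not contain 26.46.114.171
  26.46.114.0/26 (26.46.114.0 - 26.46.114.63) does not contain 26.46.114.171
  26.110.114.0/24 (26.110.114.0 - 26.110.114.255) does not contain 26.46.114.171
  26.46.120.0/22 (26.46.120.0 - 26.46.123.255) does not contain 26.46.114.171
  26.46.96.0/21 (26.46.96.0 - 26.46.103.255) does not contain 26.46.114.171
  26.46.240.0/21 (26.46.240.0 - 26.46.247.255) does not contain 26.46.114.171
Longest matching prefix is /20 -> next hop INET-GW.

INET-GW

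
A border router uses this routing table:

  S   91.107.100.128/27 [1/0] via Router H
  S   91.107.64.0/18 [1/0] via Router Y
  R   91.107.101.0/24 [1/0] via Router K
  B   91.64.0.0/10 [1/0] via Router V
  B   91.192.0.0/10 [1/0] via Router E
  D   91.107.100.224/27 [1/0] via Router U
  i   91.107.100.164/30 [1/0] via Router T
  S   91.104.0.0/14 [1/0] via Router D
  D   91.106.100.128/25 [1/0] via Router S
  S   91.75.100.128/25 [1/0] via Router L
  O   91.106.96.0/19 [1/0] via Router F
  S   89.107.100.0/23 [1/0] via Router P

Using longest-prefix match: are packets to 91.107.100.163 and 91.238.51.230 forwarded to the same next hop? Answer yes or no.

91.107.100.163: longest match 91.107.64.0/18 -> Router Y
91.238.51.230: longest match 91.192.0.0/10 -> Router E

no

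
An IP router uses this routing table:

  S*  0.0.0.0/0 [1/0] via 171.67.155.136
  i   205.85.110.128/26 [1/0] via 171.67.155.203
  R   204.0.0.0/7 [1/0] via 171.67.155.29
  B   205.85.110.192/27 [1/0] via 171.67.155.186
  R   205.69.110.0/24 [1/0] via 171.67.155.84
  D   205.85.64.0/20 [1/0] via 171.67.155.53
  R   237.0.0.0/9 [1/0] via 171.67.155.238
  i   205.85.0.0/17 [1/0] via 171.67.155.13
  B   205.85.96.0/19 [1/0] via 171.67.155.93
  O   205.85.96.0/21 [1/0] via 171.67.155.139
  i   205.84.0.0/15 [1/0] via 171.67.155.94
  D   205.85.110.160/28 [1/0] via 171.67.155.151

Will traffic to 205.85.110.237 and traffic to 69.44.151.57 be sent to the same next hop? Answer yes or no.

205.85.110.237: longest match 205.85.96.0/19 -> 171.67.155.93
69.44.151.57: longest match 0.0.0.0/0 -> 171.67.155.136

no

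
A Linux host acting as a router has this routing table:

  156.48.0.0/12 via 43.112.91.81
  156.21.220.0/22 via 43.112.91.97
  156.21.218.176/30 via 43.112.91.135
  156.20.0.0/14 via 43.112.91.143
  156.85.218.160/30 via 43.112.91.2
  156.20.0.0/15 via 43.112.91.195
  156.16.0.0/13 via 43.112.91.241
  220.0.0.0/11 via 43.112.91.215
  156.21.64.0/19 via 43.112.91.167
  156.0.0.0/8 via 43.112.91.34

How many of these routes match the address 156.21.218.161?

4

Prefixes containing 156.21.218.161:
  156.0.0.0/8 (156.0.0.0 - 156.255.255.255)
  156.16.0.0/13 (156.16.0.0 - 156.23.255.255)
  156.20.0.0/14 (156.20.0.0 - 156.23.255.255)
  156.20.0.0/15 (156.20.0.0 - 156.21.255.255)
Total matching entries: 4.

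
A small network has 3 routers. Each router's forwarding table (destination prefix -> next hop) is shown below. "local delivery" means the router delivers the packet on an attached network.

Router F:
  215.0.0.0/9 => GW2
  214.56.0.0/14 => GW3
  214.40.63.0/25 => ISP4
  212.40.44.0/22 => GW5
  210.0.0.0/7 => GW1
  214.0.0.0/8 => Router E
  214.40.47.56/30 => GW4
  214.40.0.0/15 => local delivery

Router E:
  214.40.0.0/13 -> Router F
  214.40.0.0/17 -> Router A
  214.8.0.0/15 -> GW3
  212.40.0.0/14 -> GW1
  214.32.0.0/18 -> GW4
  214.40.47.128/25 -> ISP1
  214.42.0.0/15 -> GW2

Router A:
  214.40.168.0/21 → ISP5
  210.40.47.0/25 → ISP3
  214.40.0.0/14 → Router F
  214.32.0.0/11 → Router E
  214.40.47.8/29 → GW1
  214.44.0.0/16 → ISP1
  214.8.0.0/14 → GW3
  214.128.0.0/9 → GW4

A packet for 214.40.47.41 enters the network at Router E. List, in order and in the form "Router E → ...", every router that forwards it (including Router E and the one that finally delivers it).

Router E → Router A → Router F

At Router E: longest match for 214.40.47.41 is 214.40.0.0/17 -> Router A
At Router A: longest match for 214.40.47.41 is 214.40.0.0/14 -> Router F
At Router F: longest match for 214.40.47.41 is 214.40.0.0/15 -> local delivery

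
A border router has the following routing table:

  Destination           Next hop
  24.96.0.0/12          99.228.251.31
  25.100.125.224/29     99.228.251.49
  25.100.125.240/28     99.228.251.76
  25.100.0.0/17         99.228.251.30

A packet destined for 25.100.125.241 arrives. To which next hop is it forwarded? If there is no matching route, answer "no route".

99.228.251.76

Routes whose prefix contains 25.100.125.241:
  25.100.0.0/17 (25.100.0.0 - 25.100.127.255) -> 99.228.251.30
  25.100.125.240/28 (25.100.125.240 - 25.100.125.255) -> 99.228.251.76
More-specific entries that do NOT match:
  25.100.125.224/29 (25.100.125.224 - 25.100.125.231) does not contain 25.100.125.241
Longest matching prefix is /28 -> next hop 99.228.251.76.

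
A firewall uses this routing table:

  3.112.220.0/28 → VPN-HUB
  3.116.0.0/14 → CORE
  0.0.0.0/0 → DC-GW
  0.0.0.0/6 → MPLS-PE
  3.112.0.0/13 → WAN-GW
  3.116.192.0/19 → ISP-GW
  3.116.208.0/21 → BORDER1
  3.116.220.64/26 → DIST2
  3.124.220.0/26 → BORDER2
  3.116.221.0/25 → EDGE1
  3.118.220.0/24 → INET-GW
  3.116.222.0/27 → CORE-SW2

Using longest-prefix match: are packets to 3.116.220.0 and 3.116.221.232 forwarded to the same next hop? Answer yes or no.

3.116.220.0: longest match 3.116.192.0/19 -> ISP-GW
3.116.221.232: longest match 3.116.192.0/19 -> ISP-GW

yes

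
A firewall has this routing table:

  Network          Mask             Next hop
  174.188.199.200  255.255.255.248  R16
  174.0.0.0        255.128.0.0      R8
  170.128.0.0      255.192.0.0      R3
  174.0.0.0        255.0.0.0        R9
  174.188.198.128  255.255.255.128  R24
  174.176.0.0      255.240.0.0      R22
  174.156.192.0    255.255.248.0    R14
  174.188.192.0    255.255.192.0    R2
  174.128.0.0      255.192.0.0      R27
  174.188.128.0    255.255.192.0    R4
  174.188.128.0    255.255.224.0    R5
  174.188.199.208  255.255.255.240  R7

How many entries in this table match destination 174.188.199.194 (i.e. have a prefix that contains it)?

4

Prefixes containing 174.188.199.194:
  174.0.0.0/8 (174.0.0.0 - 174.255.255.255)
  174.128.0.0/10 (174.128.0.0 - 174.191.255.255)
  174.176.0.0/12 (174.176.0.0 - 174.191.255.255)
  174.188.192.0/18 (174.188.192.0 - 174.188.255.255)
Total matching entries: 4.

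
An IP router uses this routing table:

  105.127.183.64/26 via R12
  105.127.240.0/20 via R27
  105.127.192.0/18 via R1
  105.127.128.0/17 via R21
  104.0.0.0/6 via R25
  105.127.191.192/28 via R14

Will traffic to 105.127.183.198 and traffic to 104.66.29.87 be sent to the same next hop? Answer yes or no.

no

105.127.183.198: longest match 105.127.128.0/17 -> R21
104.66.29.87: longest match 104.0.0.0/6 -> R25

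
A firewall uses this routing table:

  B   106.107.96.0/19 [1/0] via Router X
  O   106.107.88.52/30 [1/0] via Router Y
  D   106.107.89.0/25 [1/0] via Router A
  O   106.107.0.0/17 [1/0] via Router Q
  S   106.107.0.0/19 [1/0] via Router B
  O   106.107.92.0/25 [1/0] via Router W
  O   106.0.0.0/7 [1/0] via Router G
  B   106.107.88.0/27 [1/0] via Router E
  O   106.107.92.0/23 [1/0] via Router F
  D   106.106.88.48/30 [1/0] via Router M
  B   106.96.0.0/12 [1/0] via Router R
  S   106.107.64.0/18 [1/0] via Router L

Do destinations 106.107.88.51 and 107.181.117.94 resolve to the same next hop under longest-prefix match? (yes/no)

106.107.88.51: longest match 106.107.64.0/18 -> Router L
107.181.117.94: longest match 106.0.0.0/7 -> Router G

no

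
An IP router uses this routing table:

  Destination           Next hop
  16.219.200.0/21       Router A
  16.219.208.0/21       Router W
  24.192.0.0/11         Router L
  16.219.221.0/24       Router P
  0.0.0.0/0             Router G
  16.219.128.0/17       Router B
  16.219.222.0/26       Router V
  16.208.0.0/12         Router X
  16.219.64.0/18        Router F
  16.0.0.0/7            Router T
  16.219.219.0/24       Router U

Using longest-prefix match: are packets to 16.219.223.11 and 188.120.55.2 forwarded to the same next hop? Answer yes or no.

no

16.219.223.11: longest match 16.219.128.0/17 -> Router B
188.120.55.2: longest match 0.0.0.0/0 -> Router G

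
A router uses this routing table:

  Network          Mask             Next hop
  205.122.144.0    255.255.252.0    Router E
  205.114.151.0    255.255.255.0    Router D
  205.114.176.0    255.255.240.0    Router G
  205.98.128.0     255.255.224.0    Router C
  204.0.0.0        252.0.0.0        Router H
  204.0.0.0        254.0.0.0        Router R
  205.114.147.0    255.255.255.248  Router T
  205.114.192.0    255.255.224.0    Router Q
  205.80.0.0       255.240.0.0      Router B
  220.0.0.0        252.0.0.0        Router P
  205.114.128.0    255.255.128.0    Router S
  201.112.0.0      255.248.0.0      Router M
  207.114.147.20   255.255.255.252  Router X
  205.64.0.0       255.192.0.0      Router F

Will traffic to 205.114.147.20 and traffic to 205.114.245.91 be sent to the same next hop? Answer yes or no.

205.114.147.20: longest match 205.114.128.0/17 -> Router S
205.114.245.91: longest match 205.114.128.0/17 -> Router S

yes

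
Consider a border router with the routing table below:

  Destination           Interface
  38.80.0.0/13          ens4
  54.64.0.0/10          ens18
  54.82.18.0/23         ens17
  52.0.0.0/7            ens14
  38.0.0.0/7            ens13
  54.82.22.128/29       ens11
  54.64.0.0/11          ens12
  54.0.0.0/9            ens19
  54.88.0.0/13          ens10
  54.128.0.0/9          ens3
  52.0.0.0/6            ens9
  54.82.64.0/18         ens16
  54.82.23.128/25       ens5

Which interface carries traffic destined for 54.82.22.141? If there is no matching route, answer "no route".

Routes whose prefix contains 54.82.22.141:
  52.0.0.0/6 (52.0.0.0 - 55.255.255.255) -> ens9
  54.0.0.0/9 (54.0.0.0 - 54.127.255.255) -> ens19
  54.64.0.0/10 (54.64.0.0 - 54.127.255.255) -> ens18
  54.64.0.0/11 (54.64.0.0 - 54.95.255.255) -> ens12
More-specific entries that do NOT match:
  54.82.22.128/29 (54.82.22.128 - 54.82.22.135) does not contain 54.82.22.141
  54.82.23.128/25 (54.82.23.128 - 54.82.23.255) does not contain 54.82.22.141
  54.82.18.0/23 (54.82.18.0 - 54.82.19.255) does not contain 54.82.22.141
  54.82.64.0/18 (54.82.64.0 - 54.82.127.255) does not contain 54.82.22.141
  38.80.0.0/13 (38.80.0.0 - 38.87.255.255) does not contain 54.82.22.141
  54.88.0.0/13 (54.88.0.0 - 54.95.255.255) does not contain 54.82.22.141
Longest matching prefix is /11 -> interface ens12.

ens12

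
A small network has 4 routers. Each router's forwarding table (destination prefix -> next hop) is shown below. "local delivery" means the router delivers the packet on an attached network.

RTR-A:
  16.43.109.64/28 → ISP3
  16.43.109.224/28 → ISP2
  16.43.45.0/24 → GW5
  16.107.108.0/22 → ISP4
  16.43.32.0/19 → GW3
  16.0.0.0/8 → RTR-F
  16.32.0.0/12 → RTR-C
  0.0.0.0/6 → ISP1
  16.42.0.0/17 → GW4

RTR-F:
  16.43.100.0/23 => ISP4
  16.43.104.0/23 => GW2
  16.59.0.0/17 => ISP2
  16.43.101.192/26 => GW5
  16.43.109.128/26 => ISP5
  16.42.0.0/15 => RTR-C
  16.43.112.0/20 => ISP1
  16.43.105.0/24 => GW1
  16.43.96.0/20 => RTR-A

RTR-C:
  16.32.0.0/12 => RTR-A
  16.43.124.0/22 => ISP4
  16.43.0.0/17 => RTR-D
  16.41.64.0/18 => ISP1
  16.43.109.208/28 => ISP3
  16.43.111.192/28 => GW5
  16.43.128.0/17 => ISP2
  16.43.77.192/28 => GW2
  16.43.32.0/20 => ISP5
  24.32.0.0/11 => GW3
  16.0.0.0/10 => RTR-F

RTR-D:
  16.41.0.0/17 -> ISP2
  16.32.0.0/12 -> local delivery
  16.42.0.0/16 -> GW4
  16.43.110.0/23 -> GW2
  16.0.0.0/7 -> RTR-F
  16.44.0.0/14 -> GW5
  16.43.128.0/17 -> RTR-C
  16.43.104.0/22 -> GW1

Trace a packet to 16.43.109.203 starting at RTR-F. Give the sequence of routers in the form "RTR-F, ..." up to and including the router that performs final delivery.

RTR-F, RTR-A, RTR-C, RTR-D

At RTR-F: longest match for 16.43.109.203 is 16.43.96.0/20 -> RTR-A
At RTR-A: longest match for 16.43.109.203 is 16.32.0.0/12 -> RTR-C
At RTR-C: longest match for 16.43.109.203 is 16.43.0.0/17 -> RTR-D
At RTR-D: longest match for 16.43.109.203 is 16.32.0.0/12 -> local delivery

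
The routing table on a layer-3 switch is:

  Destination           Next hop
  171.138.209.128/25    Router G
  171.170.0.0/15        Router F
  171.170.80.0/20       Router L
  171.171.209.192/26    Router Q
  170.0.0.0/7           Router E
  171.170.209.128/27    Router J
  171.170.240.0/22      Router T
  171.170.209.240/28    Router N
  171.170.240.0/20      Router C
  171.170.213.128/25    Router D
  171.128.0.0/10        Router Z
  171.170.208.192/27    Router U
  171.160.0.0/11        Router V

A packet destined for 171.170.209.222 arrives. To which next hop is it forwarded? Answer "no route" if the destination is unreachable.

Router F

Routes whose prefix contains 171.170.209.222:
  170.0.0.0/7 (170.0.0.0 - 171.255.255.255) -> Router E
  171.128.0.0/10 (171.128.0.0 - 171.191.255.255) -> Router Z
  171.160.0.0/11 (171.160.0.0 - 171.191.255.255) -> Router V
  171.170.0.0/15 (171.170.0.0 - 171.171.255.255) -> Router F
More-specific entries that do NOT match:
  171.170.209.240/28 (171.170.209.240 - 171.170.209.255) does not contain 171.170.209.222
  171.170.209.128/27 (171.170.209.128 - 171.170.209.159) does not contain 171.170.209.222
  171.170.208.192/27 (171.170.208.192 - 171.170.208.223) does not contain 171.170.209.222
  171.171.209.192/26 (171.171.209.192 - 171.171.209.255) does not contain 171.170.209.222
  171.138.209.128/25 (171.138.209.128 - 171.138.209.255) does not contain 171.170.209.222
  171.170.213.128/25 (171.170.213.128 - 171.170.213.255) does not contain 171.170.209.222
  171.170.240.0/22 (171.170.240.0 - 171.170.243.255) does not contain 171.170.209.222
  171.170.80.0/20 (171.170.80.0 - 171.170.95.255) does not contain 171.170.209.222
  171.170.240.0/20 (171.170.240.0 - 171.170.255.255) does not contain 171.170.209.222
Longest matching prefix is /15 -> next hop Router F.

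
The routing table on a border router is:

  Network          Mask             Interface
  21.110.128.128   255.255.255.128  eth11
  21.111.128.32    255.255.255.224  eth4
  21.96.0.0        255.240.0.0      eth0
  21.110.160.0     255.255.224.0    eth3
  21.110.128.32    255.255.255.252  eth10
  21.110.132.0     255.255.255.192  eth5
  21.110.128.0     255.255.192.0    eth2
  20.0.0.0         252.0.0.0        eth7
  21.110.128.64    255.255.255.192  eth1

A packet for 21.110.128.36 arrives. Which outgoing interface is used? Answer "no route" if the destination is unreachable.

Routes whose prefix contains 21.110.128.36:
  20.0.0.0/6 (20.0.0.0 - 23.255.255.255) -> eth7
  21.96.0.0/12 (21.96.0.0 - 21.111.255.255) -> eth0
  21.110.128.0/18 (21.110.128.0 - 21.110.191.255) -> eth2
More-specific entries that do NOT match:
  21.110.128.32/30 (21.110.128.32 - 21.110.128.35) does not contain 21.110.128.36
  21.111.128.32/27 (21.111.128.32 - 21.111.128.63) does not contain 21.110.128.36
  21.110.132.0/26 (21.110.132.0 - 21.110.132.63) does not contain 21.110.128.36
  21.110.128.64/26 (21.110.128.64 - 21.110.128.127) does not contain 21.110.128.36
  21.110.128.128/25 (21.110.128.128 - 21.110.128.255) does not contain 21.110.128.36
  21.110.160.0/19 (21.110.160.0 - 21.110.191.255) does not contain 21.110.128.36
Longest matching prefix is /18 -> interface eth2.

eth2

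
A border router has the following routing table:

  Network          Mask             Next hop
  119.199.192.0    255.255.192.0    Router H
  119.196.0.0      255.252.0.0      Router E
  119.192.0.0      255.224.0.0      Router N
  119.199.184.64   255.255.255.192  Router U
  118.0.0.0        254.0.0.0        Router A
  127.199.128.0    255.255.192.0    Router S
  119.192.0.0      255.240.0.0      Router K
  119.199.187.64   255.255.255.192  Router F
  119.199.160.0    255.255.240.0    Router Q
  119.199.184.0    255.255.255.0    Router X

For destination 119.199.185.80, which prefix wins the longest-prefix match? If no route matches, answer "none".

119.196.0.0/14

Entries matching 119.199.185.80:
  118.0.0.0/7 (118.0.0.0 - 119.255.255.255)
  119.192.0.0/11 (119.192.0.0 - 119.223.255.255)
  119.192.0.0/12 (119.192.0.0 - 119.207.255.255)
  119.196.0.0/14 (119.196.0.0 - 119.199.255.255)
Most specific is 119.196.0.0/14.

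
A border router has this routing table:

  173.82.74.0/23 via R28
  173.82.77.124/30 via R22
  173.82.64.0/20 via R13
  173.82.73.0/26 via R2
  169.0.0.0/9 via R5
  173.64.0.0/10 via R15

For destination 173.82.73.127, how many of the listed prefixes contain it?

2

Prefixes containing 173.82.73.127:
  173.64.0.0/10 (173.64.0.0 - 173.127.255.255)
  173.82.64.0/20 (173.82.64.0 - 173.82.79.255)
Total matching entries: 2.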